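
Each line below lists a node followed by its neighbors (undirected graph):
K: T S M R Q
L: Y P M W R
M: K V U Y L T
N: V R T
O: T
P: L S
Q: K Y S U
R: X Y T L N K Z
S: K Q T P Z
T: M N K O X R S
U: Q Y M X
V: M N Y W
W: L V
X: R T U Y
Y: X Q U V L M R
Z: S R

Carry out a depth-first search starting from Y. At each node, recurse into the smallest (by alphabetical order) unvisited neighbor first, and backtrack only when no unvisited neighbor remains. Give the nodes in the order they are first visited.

Y, L, M, K, Q, S, P, T, N, R, X, U, Z, V, W, O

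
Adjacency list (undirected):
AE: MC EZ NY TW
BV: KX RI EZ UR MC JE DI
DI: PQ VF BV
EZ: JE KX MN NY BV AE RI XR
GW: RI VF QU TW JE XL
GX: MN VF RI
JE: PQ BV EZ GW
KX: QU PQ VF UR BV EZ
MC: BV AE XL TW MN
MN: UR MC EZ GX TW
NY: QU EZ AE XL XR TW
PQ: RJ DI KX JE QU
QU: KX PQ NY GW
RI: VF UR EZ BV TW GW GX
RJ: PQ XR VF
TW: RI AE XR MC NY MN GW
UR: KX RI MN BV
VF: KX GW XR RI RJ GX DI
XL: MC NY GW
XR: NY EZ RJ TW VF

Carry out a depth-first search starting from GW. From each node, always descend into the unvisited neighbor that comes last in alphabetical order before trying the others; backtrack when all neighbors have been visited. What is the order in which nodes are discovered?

Visit GW
GW → XL
XL → NY
NY → XR
XR → VF
VF → RJ
RJ → PQ
PQ → QU
QU → KX
KX → UR
UR → RI
RI → TW
TW → MN
MN → MC
MC → BV
BV → JE
JE → EZ
EZ → AE
BV → DI
MN → GX

GW, XL, NY, XR, VF, RJ, PQ, QU, KX, UR, RI, TW, MN, MC, BV, JE, EZ, AE, DI, GX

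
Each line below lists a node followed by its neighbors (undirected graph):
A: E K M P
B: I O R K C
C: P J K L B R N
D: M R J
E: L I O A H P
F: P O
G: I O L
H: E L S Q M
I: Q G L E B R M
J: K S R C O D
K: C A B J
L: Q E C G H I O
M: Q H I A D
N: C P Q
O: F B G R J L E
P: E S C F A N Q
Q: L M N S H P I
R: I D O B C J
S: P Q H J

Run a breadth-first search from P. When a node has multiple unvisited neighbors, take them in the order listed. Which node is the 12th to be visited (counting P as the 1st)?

Visit P; enqueue E, S, C, F, A, N, Q → queue [E, S, C, F, A, N, Q]
Visit E; enqueue L, I, O, H → queue [S, C, F, A, N, Q, L, I, O, H]
Visit S; enqueue J → queue [C, F, A, N, Q, L, I, O, H, J]
Visit C; enqueue K, B, R → queue [F, A, N, Q, L, I, O, H, J, K, B, R]
Visit F → queue [A, N, Q, L, I, O, H, J, K, B, R]
Visit A; enqueue M → queue [N, Q, L, I, O, H, J, K, B, R, M]
Visit N → queue [Q, L, I, O, H, J, K, B, R, M]
Visit Q → queue [L, I, O, H, J, K, B, R, M]
Visit L; enqueue G → queue [I, O, H, J, K, B, R, M, G]
Visit I → queue [O, H, J, K, B, R, M, G]
Visit O → queue [H, J, K, B, R, M, G]
Visit H → queue [J, K, B, R, M, G]
Visit J; enqueue D → queue [K, B, R, M, G, D]
Visit K → queue [B, R, M, G, D]
Visit B → queue [R, M, G, D]
Visit R → queue [M, G, D]
Visit M → queue [G, D]
Visit G → queue [D]
Visit D → queue []

Visit order: P, E, S, C, F, A, N, Q, L, I, O, H, J, K, B, R, M, G, D

H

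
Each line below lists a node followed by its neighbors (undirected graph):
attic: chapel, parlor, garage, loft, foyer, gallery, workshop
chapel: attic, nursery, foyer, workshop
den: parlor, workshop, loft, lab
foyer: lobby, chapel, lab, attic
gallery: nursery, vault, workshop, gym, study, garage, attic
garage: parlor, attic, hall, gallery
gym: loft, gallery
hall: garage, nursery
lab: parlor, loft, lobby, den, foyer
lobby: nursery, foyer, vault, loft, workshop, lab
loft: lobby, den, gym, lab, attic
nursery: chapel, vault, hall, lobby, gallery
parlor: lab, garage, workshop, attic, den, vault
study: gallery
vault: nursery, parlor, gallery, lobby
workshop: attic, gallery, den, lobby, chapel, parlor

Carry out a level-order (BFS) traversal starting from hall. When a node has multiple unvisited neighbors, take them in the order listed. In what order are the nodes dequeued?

Visit hall; enqueue garage, nursery → queue [garage, nursery]
Visit garage; enqueue parlor, attic, gallery → queue [nursery, parlor, attic, gallery]
Visit nursery; enqueue chapel, vault, lobby → queue [parlor, attic, gallery, chapel, vault, lobby]
Visit parlor; enqueue lab, workshop, den → queue [attic, gallery, chapel, vault, lobby, lab, workshop, den]
Visit attic; enqueue loft, foyer → queue [gallery, chapel, vault, lobby, lab, workshop, den, loft, foyer]
Visit gallery; enqueue gym, study → queue [chapel, vault, lobby, lab, workshop, den, loft, foyer, gym, study]
Visit chapel → queue [vault, lobby, lab, workshop, den, loft, foyer, gym, study]
Visit vault → queue [lobby, lab, workshop, den, loft, foyer, gym, study]
Visit lobby → queue [lab, workshop, den, loft, foyer, gym, study]
Visit lab → queue [workshop, den, loft, foyer, gym, study]
Visit workshop → queue [den, loft, foyer, gym, study]
Visit den → queue [loft, foyer, gym, study]
Visit loft → queue [foyer, gym, study]
Visit foyer → queue [gym, study]
Visit gym → queue [study]
Visit study → queue []

hall, garage, nursery, parlor, attic, gallery, chapel, vault, lobby, lab, workshop, den, loft, foyer, gym, study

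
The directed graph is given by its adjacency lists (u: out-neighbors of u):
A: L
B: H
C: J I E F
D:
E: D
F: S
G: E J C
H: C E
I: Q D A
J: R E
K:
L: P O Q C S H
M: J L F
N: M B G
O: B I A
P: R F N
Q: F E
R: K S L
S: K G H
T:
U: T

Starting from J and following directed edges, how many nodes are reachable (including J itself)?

19

BFS from J visits: J, R, E, K, S, L, D, G, H, P, O, Q, C, F, N, B, I, A, M
Reachable nodes: 19 of 21 total.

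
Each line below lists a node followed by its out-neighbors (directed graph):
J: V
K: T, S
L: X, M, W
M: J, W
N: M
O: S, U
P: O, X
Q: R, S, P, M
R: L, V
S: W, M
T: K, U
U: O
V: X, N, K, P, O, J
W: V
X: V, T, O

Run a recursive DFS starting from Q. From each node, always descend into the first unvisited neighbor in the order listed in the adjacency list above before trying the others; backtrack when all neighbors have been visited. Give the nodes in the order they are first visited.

Visit Q
Q → R
R → L
L → X
X → V
V → N
N → M
M → J
M → W
V → K
K → T
T → U
U → O
O → S
V → P

Q -> R -> L -> X -> V -> N -> M -> J -> W -> K -> T -> U -> O -> S -> P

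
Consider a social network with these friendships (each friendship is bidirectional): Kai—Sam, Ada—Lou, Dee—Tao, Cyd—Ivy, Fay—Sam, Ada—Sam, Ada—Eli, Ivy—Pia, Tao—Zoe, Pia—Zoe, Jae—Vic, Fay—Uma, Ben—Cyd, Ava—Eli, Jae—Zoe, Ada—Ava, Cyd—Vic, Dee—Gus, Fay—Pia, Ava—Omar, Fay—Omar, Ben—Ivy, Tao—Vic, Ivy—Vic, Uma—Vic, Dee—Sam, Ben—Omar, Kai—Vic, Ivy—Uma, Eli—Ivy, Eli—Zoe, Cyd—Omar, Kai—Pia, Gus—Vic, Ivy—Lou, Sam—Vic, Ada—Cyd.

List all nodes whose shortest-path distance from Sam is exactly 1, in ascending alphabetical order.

Level 0: Sam
Level 1: Ada, Dee, Fay, Kai, Vic
Level 2: Ava, Cyd, Eli, Gus, Ivy, Jae, Lou, Omar, Pia, Tao, Uma
Level 3: Ben, Zoe

Ada, Dee, Fay, Kai, Vic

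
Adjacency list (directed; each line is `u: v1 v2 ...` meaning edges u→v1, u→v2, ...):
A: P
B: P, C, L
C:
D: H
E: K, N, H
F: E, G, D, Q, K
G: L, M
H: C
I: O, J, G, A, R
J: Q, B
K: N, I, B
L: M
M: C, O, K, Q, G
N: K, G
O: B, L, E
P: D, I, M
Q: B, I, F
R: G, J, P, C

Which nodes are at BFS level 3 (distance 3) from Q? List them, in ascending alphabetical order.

Level 0: Q
Level 1: B, F, I
Level 2: A, C, D, E, G, J, K, L, O, P, R
Level 3: H, M, N

H, M, N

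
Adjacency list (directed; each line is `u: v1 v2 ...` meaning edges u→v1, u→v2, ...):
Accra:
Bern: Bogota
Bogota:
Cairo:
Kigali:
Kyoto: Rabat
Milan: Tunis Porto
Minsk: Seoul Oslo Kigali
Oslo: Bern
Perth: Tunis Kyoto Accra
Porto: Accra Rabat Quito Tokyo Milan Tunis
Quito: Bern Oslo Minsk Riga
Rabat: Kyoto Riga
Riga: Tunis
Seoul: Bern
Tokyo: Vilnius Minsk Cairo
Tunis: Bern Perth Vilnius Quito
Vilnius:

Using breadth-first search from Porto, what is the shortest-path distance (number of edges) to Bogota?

3

Level 0: Porto
Level 1: Accra, Milan, Quito, Rabat, Tokyo, Tunis
Level 2: Bern, Cairo, Kyoto, Minsk, Oslo, Perth, Riga, Vilnius
Level 3: Bogota, Kigali, Seoul
Bogota first appears at level 3.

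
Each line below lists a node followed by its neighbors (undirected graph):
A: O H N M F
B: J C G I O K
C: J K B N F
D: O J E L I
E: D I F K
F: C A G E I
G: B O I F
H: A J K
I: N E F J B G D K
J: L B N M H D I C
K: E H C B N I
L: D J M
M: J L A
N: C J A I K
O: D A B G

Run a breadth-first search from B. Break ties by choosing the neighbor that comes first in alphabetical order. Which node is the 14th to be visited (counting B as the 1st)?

Visit B; enqueue C, G, I, J, K, O → queue [C, G, I, J, K, O]
Visit C; enqueue F, N → queue [G, I, J, K, O, F, N]
Visit G → queue [I, J, K, O, F, N]
Visit I; enqueue D, E → queue [J, K, O, F, N, D, E]
Visit J; enqueue H, L, M → queue [K, O, F, N, D, E, H, L, M]
Visit K → queue [O, F, N, D, E, H, L, M]
Visit O; enqueue A → queue [F, N, D, E, H, L, M, A]
Visit F → queue [N, D, E, H, L, M, A]
Visit N → queue [D, E, H, L, M, A]
Visit D → queue [E, H, L, M, A]
Visit E → queue [H, L, M, A]
Visit H → queue [L, M, A]
Visit L → queue [M, A]
Visit M → queue [A]
Visit A → queue []

Visit order: B, C, G, I, J, K, O, F, N, D, E, H, L, M, A

M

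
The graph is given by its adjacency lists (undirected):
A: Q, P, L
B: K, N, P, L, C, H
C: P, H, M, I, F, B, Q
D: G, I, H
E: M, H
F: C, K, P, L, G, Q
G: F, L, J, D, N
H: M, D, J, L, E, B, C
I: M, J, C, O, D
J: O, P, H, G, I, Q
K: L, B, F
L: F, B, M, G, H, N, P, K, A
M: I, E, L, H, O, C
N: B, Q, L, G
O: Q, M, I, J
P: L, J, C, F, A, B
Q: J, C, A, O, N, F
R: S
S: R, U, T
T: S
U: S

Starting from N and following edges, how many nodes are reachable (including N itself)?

BFS from N visits: N, B, G, L, Q, C, H, K, P, D, F, J, A, M, O, I, E
Reachable nodes: 17 of 21 total.

17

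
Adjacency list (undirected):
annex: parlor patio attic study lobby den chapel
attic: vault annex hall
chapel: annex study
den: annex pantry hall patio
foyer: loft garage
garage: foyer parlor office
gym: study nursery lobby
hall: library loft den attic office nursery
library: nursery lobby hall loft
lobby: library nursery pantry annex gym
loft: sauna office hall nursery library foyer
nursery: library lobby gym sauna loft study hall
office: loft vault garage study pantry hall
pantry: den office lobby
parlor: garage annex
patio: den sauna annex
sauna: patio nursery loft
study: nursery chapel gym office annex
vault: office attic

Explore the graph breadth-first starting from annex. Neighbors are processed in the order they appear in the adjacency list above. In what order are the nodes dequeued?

annex, parlor, patio, attic, study, lobby, den, chapel, garage, sauna, vault, hall, nursery, gym, office, library, pantry, foyer, loft

Visit annex; enqueue parlor, patio, attic, study, lobby, den, chapel → queue [parlor, patio, attic, study, lobby, den, chapel]
Visit parlor; enqueue garage → queue [patio, attic, study, lobby, den, chapel, garage]
Visit patio; enqueue sauna → queue [attic, study, lobby, den, chapel, garage, sauna]
Visit attic; enqueue vault, hall → queue [study, lobby, den, chapel, garage, sauna, vault, hall]
Visit study; enqueue nursery, gym, office → queue [lobby, den, chapel, garage, sauna, vault, hall, nursery, gym, office]
Visit lobby; enqueue library, pantry → queue [den, chapel, garage, sauna, vault, hall, nursery, gym, office, library, pantry]
Visit den → queue [chapel, garage, sauna, vault, hall, nursery, gym, office, library, pantry]
Visit chapel → queue [garage, sauna, vault, hall, nursery, gym, office, library, pantry]
Visit garage; enqueue foyer → queue [sauna, vault, hall, nursery, gym, office, library, pantry, foyer]
Visit sauna; enqueue loft → queue [vault, hall, nursery, gym, office, library, pantry, foyer, loft]
Visit vault → queue [hall, nursery, gym, office, library, pantry, foyer, loft]
Visit hall → queue [nursery, gym, office, library, pantry, foyer, loft]
Visit nursery → queue [gym, office, library, pantry, foyer, loft]
Visit gym → queue [office, library, pantry, foyer, loft]
Visit office → queue [library, pantry, foyer, loft]
Visit library → queue [pantry, foyer, loft]
Visit pantry → queue [foyer, loft]
Visit foyer → queue [loft]
Visit loft → queue []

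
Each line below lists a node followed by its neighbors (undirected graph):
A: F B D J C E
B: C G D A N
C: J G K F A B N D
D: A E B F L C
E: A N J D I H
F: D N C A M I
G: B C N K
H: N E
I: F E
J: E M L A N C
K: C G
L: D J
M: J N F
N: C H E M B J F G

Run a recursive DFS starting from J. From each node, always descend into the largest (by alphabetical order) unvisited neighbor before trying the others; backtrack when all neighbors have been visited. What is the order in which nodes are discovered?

Visit J
J → N
N → M
M → F
F → I
I → E
E → H
E → D
D → L
D → C
C → K
K → G
G → B
B → A

J, N, M, F, I, E, H, D, L, C, K, G, B, A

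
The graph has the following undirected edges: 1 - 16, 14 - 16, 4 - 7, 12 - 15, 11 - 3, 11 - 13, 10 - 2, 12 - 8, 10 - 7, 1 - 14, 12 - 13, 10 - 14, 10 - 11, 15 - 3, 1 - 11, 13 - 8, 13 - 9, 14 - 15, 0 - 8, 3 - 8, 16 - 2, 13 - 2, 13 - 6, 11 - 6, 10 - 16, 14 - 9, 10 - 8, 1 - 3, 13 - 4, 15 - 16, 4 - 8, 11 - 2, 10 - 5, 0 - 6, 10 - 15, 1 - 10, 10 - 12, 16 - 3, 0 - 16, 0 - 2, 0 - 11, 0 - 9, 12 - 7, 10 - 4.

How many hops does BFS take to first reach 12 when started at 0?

2

Level 0: 0
Level 1: 2, 6, 8, 9, 11, 16
Level 2: 1, 3, 4, 10, 12, 13, 14, 15
Level 3: 5, 7
12 first appears at level 2.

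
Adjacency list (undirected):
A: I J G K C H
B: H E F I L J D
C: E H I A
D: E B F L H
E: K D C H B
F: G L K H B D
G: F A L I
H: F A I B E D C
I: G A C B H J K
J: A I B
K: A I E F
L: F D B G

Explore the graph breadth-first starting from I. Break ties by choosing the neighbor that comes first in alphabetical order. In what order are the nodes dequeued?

I → A → B → C → G → H → J → K → D → E → F → L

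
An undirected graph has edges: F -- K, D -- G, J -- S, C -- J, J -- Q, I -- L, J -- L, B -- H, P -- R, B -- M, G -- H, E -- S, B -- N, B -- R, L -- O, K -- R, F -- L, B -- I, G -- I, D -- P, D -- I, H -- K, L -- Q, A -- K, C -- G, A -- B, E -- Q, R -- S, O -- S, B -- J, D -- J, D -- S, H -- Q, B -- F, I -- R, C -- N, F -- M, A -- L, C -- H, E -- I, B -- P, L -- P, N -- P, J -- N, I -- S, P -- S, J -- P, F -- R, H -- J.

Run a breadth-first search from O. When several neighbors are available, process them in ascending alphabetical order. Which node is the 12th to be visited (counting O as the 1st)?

R

Visit O; enqueue L, S → queue [L, S]
Visit L; enqueue A, F, I, J, P, Q → queue [S, A, F, I, J, P, Q]
Visit S; enqueue D, E, R → queue [A, F, I, J, P, Q, D, E, R]
Visit A; enqueue B, K → queue [F, I, J, P, Q, D, E, R, B, K]
Visit F; enqueue M → queue [I, J, P, Q, D, E, R, B, K, M]
Visit I; enqueue G → queue [J, P, Q, D, E, R, B, K, M, G]
Visit J; enqueue C, H, N → queue [P, Q, D, E, R, B, K, M, G, C, H, N]
Visit P → queue [Q, D, E, R, B, K, M, G, C, H, N]
Visit Q → queue [D, E, R, B, K, M, G, C, H, N]
Visit D → queue [E, R, B, K, M, G, C, H, N]
Visit E → queue [R, B, K, M, G, C, H, N]
Visit R → queue [B, K, M, G, C, H, N]
Visit B → queue [K, M, G, C, H, N]
Visit K → queue [M, G, C, H, N]
Visit M → queue [G, C, H, N]
Visit G → queue [C, H, N]
Visit C → queue [H, N]
Visit H → queue [N]
Visit N → queue []

Visit order: O, L, S, A, F, I, J, P, Q, D, E, R, B, K, M, G, C, H, N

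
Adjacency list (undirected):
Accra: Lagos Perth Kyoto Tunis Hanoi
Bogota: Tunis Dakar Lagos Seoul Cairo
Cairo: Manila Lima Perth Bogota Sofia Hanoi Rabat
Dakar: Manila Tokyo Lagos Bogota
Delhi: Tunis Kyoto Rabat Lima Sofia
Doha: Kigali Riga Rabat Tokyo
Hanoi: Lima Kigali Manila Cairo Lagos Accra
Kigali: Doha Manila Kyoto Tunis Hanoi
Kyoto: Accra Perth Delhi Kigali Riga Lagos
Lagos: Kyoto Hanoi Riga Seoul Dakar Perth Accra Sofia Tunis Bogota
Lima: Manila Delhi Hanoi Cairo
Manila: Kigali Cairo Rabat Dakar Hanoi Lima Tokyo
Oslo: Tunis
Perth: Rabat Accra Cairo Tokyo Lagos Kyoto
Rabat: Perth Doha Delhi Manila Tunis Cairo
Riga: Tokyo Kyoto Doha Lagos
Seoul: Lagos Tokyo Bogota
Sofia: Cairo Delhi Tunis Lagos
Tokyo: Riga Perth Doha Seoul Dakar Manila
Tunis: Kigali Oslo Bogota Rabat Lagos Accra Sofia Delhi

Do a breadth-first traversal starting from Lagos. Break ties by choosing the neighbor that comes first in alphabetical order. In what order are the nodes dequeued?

Lagos → Accra → Bogota → Dakar → Hanoi → Kyoto → Perth → Riga → Seoul → Sofia → Tunis → Cairo → Manila → Tokyo → Kigali → Lima → Delhi → Rabat → Doha → Oslo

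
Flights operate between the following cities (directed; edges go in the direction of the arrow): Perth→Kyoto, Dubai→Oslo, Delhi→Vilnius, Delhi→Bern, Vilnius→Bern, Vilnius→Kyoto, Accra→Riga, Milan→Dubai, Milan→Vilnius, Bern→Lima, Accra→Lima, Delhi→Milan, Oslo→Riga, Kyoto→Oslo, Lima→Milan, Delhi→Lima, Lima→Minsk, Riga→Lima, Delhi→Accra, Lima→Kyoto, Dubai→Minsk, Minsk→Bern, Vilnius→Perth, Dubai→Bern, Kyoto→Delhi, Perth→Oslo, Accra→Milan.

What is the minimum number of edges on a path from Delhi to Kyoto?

2

Level 0: Delhi
Level 1: Accra, Bern, Lima, Milan, Vilnius
Level 2: Dubai, Kyoto, Minsk, Perth, Riga
Level 3: Oslo
Kyoto first appears at level 2.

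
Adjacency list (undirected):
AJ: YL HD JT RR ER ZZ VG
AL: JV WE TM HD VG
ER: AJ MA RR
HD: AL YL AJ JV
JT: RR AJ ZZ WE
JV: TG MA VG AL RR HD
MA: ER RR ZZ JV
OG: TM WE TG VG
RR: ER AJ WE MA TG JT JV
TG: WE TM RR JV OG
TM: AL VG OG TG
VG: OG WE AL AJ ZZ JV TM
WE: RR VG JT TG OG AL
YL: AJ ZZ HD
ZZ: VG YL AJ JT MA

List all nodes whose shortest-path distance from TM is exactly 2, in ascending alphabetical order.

AJ, HD, JV, RR, WE, ZZ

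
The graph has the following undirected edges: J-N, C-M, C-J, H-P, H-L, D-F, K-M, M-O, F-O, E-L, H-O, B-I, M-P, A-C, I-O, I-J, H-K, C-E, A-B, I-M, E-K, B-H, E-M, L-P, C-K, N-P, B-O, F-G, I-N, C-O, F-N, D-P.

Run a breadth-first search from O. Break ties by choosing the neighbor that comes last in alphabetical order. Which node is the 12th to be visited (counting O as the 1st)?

Visit O; enqueue M, I, H, F, C, B → queue [M, I, H, F, C, B]
Visit M; enqueue P, K, E → queue [I, H, F, C, B, P, K, E]
Visit I; enqueue N, J → queue [H, F, C, B, P, K, E, N, J]
Visit H; enqueue L → queue [F, C, B, P, K, E, N, J, L]
Visit F; enqueue G, D → queue [C, B, P, K, E, N, J, L, G, D]
Visit C; enqueue A → queue [B, P, K, E, N, J, L, G, D, A]
Visit B → queue [P, K, E, N, J, L, G, D, A]
Visit P → queue [K, E, N, J, L, G, D, A]
Visit K → queue [E, N, J, L, G, D, A]
Visit E → queue [N, J, L, G, D, A]
Visit N → queue [J, L, G, D, A]
Visit J → queue [L, G, D, A]
Visit L → queue [G, D, A]
Visit G → queue [D, A]
Visit D → queue [A]
Visit A → queue []

Visit order: O, M, I, H, F, C, B, P, K, E, N, J, L, G, D, A

J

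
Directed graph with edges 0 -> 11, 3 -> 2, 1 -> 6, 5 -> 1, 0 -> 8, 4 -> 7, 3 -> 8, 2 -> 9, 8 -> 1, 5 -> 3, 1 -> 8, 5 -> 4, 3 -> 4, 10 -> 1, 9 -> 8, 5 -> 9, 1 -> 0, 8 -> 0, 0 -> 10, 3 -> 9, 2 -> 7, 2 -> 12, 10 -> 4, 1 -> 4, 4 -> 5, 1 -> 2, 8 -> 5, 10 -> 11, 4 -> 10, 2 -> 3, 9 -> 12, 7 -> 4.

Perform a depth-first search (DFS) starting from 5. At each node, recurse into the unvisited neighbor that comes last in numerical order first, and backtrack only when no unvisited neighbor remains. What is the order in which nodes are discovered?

5 -> 9 -> 12 -> 8 -> 1 -> 6 -> 4 -> 10 -> 11 -> 7 -> 2 -> 3 -> 0

Visit 5
5 → 9
9 → 12
9 → 8
8 → 1
1 → 6
1 → 4
4 → 10
10 → 11
4 → 7
1 → 2
2 → 3
1 → 0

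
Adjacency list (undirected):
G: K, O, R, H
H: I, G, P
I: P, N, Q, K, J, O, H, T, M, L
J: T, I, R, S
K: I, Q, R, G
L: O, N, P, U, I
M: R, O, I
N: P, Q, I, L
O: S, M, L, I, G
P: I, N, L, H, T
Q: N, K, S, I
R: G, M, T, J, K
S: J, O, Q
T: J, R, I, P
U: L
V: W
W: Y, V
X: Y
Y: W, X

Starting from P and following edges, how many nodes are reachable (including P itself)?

BFS from P visits: P, H, I, L, N, T, G, J, K, M, O, Q, U, R, S
Reachable nodes: 15 of 19 total.

15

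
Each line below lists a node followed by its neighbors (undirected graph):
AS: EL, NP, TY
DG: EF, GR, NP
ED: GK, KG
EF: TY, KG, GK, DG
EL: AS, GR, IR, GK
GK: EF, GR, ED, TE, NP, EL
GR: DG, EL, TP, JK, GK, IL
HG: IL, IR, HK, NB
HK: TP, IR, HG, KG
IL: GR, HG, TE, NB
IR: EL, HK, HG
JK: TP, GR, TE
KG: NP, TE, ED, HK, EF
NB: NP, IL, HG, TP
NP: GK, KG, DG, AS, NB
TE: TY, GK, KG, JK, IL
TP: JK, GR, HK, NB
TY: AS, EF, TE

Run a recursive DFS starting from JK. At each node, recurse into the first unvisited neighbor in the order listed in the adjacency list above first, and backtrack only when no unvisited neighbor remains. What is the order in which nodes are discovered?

JK, TP, GR, DG, EF, TY, AS, EL, IR, HK, HG, IL, TE, GK, ED, KG, NP, NB

Visit JK
JK → TP
TP → GR
GR → DG
DG → EF
EF → TY
TY → AS
AS → EL
EL → IR
IR → HK
HK → HG
HG → IL
IL → TE
TE → GK
GK → ED
ED → KG
KG → NP
NP → NB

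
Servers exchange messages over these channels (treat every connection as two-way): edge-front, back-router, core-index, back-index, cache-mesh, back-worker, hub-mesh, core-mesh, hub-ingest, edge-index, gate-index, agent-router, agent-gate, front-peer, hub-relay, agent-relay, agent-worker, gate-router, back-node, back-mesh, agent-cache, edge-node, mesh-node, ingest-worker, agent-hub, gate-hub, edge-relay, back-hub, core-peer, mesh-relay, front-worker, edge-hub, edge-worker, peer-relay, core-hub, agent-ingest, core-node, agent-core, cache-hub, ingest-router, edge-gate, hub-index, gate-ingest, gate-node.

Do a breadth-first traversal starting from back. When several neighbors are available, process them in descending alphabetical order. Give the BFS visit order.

Visit back; enqueue worker, router, node, mesh, index, hub → queue [worker, router, node, mesh, index, hub]
Visit worker; enqueue ingest, front, edge, agent → queue [router, node, mesh, index, hub, ingest, front, edge, agent]
Visit router; enqueue gate → queue [node, mesh, index, hub, ingest, front, edge, agent, gate]
Visit node; enqueue core → queue [mesh, index, hub, ingest, front, edge, agent, gate, core]
Visit mesh; enqueue relay, cache → queue [index, hub, ingest, front, edge, agent, gate, core, relay, cache]
Visit index → queue [hub, ingest, front, edge, agent, gate, core, relay, cache]
Visit hub → queue [ingest, front, edge, agent, gate, core, relay, cache]
Visit ingest → queue [front, edge, agent, gate, core, relay, cache]
Visit front; enqueue peer → queue [edge, agent, gate, core, relay, cache, peer]
Visit edge → queue [agent, gate, core, relay, cache, peer]
Visit agent → queue [gate, core, relay, cache, peer]
Visit gate → queue [core, relay, cache, peer]
Visit core → queue [relay, cache, peer]
Visit relay → queue [cache, peer]
Visit cache → queue [peer]
Visit peer → queue []

back worker router node mesh index hub ingest front edge agent gate core relay cache peer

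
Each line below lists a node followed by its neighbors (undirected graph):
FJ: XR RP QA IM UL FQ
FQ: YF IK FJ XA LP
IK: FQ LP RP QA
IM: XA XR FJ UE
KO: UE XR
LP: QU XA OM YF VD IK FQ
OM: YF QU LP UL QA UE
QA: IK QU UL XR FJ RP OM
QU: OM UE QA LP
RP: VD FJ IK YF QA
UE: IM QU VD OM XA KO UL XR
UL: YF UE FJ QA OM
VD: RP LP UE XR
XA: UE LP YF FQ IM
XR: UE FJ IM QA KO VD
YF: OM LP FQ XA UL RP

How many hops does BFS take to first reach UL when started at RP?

2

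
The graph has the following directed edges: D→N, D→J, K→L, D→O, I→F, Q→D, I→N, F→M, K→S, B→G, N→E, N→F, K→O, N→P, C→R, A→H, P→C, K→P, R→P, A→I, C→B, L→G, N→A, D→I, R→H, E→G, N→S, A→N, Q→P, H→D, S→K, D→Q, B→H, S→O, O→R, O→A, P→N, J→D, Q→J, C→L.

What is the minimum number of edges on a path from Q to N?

Level 0: Q
Level 1: D, J, P
Level 2: C, I, N, O
Level 3: A, B, E, F, L, R, S
Level 4: G, H, K, M
N first appears at level 2.

2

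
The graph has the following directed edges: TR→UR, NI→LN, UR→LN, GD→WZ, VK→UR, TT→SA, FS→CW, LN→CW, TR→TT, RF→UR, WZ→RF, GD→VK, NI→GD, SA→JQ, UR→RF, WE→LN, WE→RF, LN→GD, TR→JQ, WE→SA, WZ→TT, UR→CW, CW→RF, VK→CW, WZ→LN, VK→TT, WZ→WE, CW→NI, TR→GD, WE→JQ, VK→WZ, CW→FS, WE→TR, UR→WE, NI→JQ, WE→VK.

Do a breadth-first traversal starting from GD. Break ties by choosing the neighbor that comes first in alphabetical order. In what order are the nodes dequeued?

Visit GD; enqueue VK, WZ → queue [VK, WZ]
Visit VK; enqueue CW, TT, UR → queue [WZ, CW, TT, UR]
Visit WZ; enqueue LN, RF, WE → queue [CW, TT, UR, LN, RF, WE]
Visit CW; enqueue FS, NI → queue [TT, UR, LN, RF, WE, FS, NI]
Visit TT; enqueue SA → queue [UR, LN, RF, WE, FS, NI, SA]
Visit UR → queue [LN, RF, WE, FS, NI, SA]
Visit LN → queue [RF, WE, FS, NI, SA]
Visit RF → queue [WE, FS, NI, SA]
Visit WE; enqueue JQ, TR → queue [FS, NI, SA, JQ, TR]
Visit FS → queue [NI, SA, JQ, TR]
Visit NI → queue [SA, JQ, TR]
Visit SA → queue [JQ, TR]
Visit JQ → queue [TR]
Visit TR → queue []

GD → VK → WZ → CW → TT → UR → LN → RF → WE → FS → NI → SA → JQ → TR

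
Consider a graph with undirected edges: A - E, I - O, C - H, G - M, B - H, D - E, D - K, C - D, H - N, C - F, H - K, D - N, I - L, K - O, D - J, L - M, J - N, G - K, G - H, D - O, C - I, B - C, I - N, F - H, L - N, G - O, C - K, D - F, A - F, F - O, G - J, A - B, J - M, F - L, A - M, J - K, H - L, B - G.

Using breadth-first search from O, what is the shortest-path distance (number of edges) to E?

Level 0: O
Level 1: D, F, G, I, K
Level 2: A, B, C, E, H, J, L, M, N
E first appears at level 2.

2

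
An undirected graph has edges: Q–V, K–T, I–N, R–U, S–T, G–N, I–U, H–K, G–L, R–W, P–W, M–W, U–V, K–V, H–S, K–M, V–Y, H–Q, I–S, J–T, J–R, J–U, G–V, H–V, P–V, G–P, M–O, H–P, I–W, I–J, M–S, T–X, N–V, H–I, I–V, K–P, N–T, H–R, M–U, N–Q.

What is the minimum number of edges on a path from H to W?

2

Level 0: H
Level 1: I, K, P, Q, R, S, V
Level 2: G, J, M, N, T, U, W, Y
Level 3: L, O, X
W first appears at level 2.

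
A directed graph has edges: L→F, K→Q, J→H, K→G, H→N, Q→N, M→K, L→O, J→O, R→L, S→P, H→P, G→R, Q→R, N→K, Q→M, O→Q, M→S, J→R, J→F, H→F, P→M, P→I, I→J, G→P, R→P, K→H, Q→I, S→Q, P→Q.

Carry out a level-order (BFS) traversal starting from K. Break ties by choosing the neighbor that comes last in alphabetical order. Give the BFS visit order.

K Q H G R N M I P F L S J O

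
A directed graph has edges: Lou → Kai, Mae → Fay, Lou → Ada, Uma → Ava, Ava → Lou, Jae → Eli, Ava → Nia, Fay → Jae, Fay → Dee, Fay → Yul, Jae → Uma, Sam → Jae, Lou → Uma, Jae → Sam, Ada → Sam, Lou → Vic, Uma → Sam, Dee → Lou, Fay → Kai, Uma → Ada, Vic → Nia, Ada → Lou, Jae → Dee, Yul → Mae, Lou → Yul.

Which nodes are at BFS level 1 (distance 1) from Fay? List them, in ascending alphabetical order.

Dee, Jae, Kai, Yul

Level 0: Fay
Level 1: Dee, Jae, Kai, Yul
Level 2: Eli, Lou, Mae, Sam, Uma
Level 3: Ada, Ava, Vic
Level 4: Nia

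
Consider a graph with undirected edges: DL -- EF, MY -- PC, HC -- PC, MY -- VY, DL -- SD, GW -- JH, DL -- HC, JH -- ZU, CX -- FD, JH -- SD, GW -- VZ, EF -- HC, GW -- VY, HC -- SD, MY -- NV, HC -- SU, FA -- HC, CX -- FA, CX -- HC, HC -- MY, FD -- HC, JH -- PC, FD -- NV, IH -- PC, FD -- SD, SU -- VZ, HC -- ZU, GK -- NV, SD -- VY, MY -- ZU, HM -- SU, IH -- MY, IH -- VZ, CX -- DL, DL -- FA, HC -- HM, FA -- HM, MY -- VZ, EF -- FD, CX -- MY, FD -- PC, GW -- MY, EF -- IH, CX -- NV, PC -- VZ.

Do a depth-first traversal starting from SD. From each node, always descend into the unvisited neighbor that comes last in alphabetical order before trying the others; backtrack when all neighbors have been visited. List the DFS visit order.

Visit SD
SD → VY
VY → MY
MY → ZU
ZU → JH
JH → PC
PC → VZ
VZ → SU
SU → HM
HM → HC
HC → FD
FD → NV
NV → GK
NV → CX
CX → FA
FA → DL
DL → EF
EF → IH
VZ → GW

SD VY MY ZU JH PC VZ SU HM HC FD NV GK CX FA DL EF IH GW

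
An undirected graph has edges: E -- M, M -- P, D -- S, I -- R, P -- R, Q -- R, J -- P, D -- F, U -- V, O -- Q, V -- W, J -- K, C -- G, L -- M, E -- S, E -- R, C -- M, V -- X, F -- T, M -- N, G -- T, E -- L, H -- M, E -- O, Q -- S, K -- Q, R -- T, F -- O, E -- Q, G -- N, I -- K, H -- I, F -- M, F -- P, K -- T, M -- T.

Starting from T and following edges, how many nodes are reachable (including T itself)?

BFS from T visits: T, F, G, K, M, R, D, O, P, C, N, I, J, Q, E, H, L, S
Reachable nodes: 18 of 22 total.

18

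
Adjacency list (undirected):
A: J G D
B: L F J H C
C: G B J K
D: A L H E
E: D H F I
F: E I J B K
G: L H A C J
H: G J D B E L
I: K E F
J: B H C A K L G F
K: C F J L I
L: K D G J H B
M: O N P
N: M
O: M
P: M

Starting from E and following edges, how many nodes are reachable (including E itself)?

12

BFS from E visits: E, D, H, F, I, A, L, G, J, B, K, C
Reachable nodes: 12 of 16 total.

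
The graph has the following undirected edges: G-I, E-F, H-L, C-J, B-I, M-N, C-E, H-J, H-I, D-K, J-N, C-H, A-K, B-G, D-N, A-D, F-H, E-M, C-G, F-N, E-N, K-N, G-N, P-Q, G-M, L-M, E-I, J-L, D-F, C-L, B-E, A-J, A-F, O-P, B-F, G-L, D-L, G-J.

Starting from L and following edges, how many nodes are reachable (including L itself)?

14

BFS from L visits: L, C, D, G, H, J, M, E, A, F, K, N, B, I
Reachable nodes: 14 of 17 total.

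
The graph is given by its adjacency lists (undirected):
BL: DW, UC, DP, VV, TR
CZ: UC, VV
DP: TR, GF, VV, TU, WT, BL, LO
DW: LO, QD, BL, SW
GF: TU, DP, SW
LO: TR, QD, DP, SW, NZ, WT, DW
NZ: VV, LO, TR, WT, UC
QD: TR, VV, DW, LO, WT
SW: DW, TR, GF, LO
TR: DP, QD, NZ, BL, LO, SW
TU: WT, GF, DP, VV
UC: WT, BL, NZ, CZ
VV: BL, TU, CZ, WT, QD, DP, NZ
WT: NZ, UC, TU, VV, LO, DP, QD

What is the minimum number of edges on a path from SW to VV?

Level 0: SW
Level 1: DW, GF, LO, TR
Level 2: BL, DP, NZ, QD, TU, WT
Level 3: UC, VV
Level 4: CZ
VV first appears at level 3.

3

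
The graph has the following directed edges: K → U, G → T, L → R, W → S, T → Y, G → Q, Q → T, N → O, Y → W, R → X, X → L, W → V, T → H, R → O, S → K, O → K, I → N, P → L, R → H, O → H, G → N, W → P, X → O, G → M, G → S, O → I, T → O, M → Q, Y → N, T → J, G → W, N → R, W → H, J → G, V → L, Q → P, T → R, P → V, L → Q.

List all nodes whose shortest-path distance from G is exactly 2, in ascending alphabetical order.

Level 0: G
Level 1: M, N, Q, S, T, W
Level 2: H, J, K, O, P, R, V, Y
Level 3: I, L, U, X

H, J, K, O, P, R, V, Y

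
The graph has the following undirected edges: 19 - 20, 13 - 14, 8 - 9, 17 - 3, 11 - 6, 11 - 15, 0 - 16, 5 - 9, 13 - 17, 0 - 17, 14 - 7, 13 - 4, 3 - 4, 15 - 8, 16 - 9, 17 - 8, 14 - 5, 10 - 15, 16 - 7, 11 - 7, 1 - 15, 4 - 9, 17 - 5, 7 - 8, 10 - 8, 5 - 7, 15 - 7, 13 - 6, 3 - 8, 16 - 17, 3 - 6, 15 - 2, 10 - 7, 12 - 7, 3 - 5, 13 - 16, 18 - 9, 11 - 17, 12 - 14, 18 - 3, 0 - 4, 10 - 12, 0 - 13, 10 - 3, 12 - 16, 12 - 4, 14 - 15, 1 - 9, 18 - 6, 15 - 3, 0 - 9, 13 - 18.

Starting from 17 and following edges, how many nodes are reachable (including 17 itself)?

19

BFS from 17 visits: 17, 16, 13, 11, 8, 5, 3, 0, 12, 9, 7, 18, 14, 6, 4, 15, 10, 1, 2
Reachable nodes: 19 of 21 total.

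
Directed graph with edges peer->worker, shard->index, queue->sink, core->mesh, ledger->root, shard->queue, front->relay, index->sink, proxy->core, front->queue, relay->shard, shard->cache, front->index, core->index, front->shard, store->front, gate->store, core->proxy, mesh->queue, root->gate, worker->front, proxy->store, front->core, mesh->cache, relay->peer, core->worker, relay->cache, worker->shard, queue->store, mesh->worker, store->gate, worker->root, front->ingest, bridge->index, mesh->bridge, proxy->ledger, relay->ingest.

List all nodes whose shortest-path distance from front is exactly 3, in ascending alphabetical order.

bridge, gate, ledger, root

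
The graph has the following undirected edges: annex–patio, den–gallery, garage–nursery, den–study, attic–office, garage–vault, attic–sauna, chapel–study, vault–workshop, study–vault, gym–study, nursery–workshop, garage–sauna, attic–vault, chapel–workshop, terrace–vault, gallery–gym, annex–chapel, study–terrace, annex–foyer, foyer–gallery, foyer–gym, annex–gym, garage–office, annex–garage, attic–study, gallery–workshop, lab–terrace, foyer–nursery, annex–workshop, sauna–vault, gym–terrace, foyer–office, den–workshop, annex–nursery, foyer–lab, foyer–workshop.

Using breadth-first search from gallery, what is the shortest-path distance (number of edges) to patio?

3

Level 0: gallery
Level 1: den, foyer, gym, workshop
Level 2: annex, chapel, lab, nursery, office, study, terrace, vault
Level 3: attic, garage, patio, sauna
patio first appears at level 3.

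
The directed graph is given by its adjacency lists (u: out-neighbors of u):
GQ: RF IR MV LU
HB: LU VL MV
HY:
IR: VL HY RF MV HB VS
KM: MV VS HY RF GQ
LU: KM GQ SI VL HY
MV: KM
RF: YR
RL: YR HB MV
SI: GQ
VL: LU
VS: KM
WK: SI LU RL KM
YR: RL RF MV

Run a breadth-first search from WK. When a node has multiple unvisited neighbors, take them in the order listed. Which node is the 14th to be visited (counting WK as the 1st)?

Visit WK; enqueue SI, LU, RL, KM → queue [SI, LU, RL, KM]
Visit SI; enqueue GQ → queue [LU, RL, KM, GQ]
Visit LU; enqueue VL, HY → queue [RL, KM, GQ, VL, HY]
Visit RL; enqueue YR, HB, MV → queue [KM, GQ, VL, HY, YR, HB, MV]
Visit KM; enqueue VS, RF → queue [GQ, VL, HY, YR, HB, MV, VS, RF]
Visit GQ; enqueue IR → queue [VL, HY, YR, HB, MV, VS, RF, IR]
Visit VL → queue [HY, YR, HB, MV, VS, RF, IR]
Visit HY → queue [YR, HB, MV, VS, RF, IR]
Visit YR → queue [HB, MV, VS, RF, IR]
Visit HB → queue [MV, VS, RF, IR]
Visit MV → queue [VS, RF, IR]
Visit VS → queue [RF, IR]
Visit RF → queue [IR]
Visit IR → queue []

Visit order: WK, SI, LU, RL, KM, GQ, VL, HY, YR, HB, MV, VS, RF, IR

IR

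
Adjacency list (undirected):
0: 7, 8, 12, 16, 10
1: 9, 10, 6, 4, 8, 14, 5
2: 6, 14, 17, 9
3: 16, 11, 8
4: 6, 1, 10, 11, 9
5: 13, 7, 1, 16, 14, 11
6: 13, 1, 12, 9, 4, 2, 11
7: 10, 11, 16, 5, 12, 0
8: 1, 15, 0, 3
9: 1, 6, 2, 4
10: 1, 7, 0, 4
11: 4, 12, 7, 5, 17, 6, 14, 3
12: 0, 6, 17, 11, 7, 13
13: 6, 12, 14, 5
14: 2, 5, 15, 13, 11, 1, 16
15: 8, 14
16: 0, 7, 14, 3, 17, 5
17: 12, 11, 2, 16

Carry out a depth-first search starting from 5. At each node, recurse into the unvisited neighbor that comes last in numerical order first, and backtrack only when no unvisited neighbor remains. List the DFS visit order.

5 16 17 12 13 14 15 8 3 11 7 10 4 9 6 2 1 0

Visit 5
5 → 16
16 → 17
17 → 12
12 → 13
13 → 14
14 → 15
15 → 8
8 → 3
3 → 11
11 → 7
7 → 10
10 → 4
4 → 9
9 → 6
6 → 2
6 → 1
10 → 0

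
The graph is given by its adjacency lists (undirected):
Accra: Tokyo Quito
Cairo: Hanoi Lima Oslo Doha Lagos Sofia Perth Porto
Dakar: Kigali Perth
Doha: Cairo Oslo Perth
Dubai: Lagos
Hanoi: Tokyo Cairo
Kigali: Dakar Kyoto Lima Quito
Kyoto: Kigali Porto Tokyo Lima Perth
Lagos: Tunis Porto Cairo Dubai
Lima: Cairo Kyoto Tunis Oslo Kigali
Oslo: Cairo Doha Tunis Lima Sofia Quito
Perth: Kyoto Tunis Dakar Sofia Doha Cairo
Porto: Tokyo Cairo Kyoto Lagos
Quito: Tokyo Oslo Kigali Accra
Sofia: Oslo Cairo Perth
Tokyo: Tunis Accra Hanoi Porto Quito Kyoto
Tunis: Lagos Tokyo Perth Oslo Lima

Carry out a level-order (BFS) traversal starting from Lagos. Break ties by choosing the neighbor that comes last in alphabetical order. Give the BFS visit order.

Lagos → Tunis → Porto → Dubai → Cairo → Tokyo → Perth → Oslo → Lima → Kyoto → Sofia → Hanoi → Doha → Quito → Accra → Dakar → Kigali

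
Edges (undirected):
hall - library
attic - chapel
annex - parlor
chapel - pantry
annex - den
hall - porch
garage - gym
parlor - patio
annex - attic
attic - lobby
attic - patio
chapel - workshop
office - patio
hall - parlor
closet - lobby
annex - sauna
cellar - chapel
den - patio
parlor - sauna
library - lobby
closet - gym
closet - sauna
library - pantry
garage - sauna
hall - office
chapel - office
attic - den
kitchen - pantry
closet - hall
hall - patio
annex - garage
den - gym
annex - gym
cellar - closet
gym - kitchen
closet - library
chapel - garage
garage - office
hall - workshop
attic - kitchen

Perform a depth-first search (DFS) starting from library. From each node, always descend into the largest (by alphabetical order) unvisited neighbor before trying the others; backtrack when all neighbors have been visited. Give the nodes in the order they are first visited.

Visit library
library → pantry
pantry → kitchen
kitchen → gym
gym → garage
garage → sauna
sauna → parlor
parlor → patio
patio → office
office → hall
hall → workshop
workshop → chapel
chapel → cellar
cellar → closet
closet → lobby
lobby → attic
attic → den
den → annex
hall → porch

library pantry kitchen gym garage sauna parlor patio office hall workshop chapel cellar closet lobby attic den annex porch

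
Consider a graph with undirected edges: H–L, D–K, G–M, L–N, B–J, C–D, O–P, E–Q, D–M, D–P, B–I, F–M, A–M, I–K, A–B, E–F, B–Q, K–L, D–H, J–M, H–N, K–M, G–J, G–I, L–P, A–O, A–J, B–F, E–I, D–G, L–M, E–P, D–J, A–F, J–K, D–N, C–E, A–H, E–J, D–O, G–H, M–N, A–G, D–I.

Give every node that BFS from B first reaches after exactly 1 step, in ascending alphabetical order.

A, F, I, J, Q

Level 0: B
Level 1: A, F, I, J, Q
Level 2: D, E, G, H, K, M, O
Level 3: C, L, N, P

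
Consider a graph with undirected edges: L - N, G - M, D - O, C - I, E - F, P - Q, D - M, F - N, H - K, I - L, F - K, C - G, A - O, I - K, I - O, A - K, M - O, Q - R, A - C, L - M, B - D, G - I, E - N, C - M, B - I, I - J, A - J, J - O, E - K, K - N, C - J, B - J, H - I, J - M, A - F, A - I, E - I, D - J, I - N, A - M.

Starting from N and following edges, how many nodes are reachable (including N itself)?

BFS from N visits: N, E, F, I, K, L, A, B, C, G, H, J, O, M, D
Reachable nodes: 15 of 18 total.

15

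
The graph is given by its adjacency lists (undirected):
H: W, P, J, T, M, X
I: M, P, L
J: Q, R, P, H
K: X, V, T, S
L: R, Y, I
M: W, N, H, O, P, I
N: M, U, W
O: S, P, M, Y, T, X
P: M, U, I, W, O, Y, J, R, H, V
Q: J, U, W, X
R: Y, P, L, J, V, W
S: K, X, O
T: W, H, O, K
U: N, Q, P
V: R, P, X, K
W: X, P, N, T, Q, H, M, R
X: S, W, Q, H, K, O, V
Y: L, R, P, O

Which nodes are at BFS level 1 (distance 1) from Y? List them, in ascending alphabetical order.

L, O, P, R

Level 0: Y
Level 1: L, O, P, R
Level 2: H, I, J, M, S, T, U, V, W, X
Level 3: K, N, Q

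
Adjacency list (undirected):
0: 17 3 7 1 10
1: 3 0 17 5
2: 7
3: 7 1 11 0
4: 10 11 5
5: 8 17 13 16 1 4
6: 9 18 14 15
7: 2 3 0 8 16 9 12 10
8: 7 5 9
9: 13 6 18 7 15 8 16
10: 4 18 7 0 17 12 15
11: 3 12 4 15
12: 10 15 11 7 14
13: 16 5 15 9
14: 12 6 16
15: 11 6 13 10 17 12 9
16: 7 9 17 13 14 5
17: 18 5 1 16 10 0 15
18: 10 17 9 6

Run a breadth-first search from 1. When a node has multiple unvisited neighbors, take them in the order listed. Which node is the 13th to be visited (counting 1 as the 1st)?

Visit 1; enqueue 3, 0, 17, 5 → queue [3, 0, 17, 5]
Visit 3; enqueue 7, 11 → queue [0, 17, 5, 7, 11]
Visit 0; enqueue 10 → queue [17, 5, 7, 11, 10]
Visit 17; enqueue 18, 16, 15 → queue [5, 7, 11, 10, 18, 16, 15]
Visit 5; enqueue 8, 13, 4 → queue [7, 11, 10, 18, 16, 15, 8, 13, 4]
Visit 7; enqueue 2, 9, 12 → queue [11, 10, 18, 16, 15, 8, 13, 4, 2, 9, 12]
Visit 11 → queue [10, 18, 16, 15, 8, 13, 4, 2, 9, 12]
Visit 10 → queue [18, 16, 15, 8, 13, 4, 2, 9, 12]
Visit 18; enqueue 6 → queue [16, 15, 8, 13, 4, 2, 9, 12, 6]
Visit 16; enqueue 14 → queue [15, 8, 13, 4, 2, 9, 12, 6, 14]
Visit 15 → queue [8, 13, 4, 2, 9, 12, 6, 14]
Visit 8 → queue [13, 4, 2, 9, 12, 6, 14]
Visit 13 → queue [4, 2, 9, 12, 6, 14]
Visit 4 → queue [2, 9, 12, 6, 14]
Visit 2 → queue [9, 12, 6, 14]
Visit 9 → queue [12, 6, 14]
Visit 12 → queue [6, 14]
Visit 6 → queue [14]
Visit 14 → queue []

Visit order: 1, 3, 0, 17, 5, 7, 11, 10, 18, 16, 15, 8, 13, 4, 2, 9, 12, 6, 14

13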